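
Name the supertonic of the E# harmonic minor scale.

The E# harmonic minor scale runs E# F## G# A# B# C# D##.
Degree 2 is F##.

F##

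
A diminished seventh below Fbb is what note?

F down a major seventh is Gb, so the target letter is G.
From Fbb, a diminished seventh is 9 semitones down: Gb.

Gb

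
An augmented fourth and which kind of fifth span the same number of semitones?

An augmented fourth spans 6 semitones.
A fifth spanning 6 semitones is diminished (the perfect fifth is 7).

diminished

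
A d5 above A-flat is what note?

A fifth above A lands on the letter E.
A diminished fifth spans 6 semitones, so Ab moves to pitch class 2. On the letter E that is Ebb.

Ebb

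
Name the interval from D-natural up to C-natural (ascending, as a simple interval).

The letter names run D→C, a span of 6 letter steps, so the interval is some kind of seventh.
D to C is 10 semitones. A major seventh is 11, so 10 makes it minor.

minor seventh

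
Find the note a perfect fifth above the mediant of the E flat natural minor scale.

Db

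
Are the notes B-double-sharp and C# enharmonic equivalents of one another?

B## = pitch class 1 and C# = pitch class 1 — the same pitch class, so they are enharmonic equivalents.

Yes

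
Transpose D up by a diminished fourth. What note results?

Gb

D up a perfect fourth is G, so the target letter is G.
From D, a diminished fourth is 4 semitones up: Gb.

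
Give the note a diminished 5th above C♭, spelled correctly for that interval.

A fifth above C lands on the letter G.
A diminished fifth spans 6 semitones, so Cb moves to pitch class 5. On the letter G that is Gbb.

Gbb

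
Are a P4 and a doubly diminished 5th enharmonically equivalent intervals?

Yes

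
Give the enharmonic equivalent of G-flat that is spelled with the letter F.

Gb is pitch class 6. The letter F alone is pitch class 5.
To reach pitch class 6 from F requires an offset of +1 semitone, i.e. sharp: F#.

F#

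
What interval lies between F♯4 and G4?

The letter names run F→G, a span of 1 letter step, so the interval is some kind of second.
F# to G is 1 semitone. A major second is 2, so 1 makes it minor.

minor second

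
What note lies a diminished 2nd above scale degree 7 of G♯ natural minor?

Gb

Scale degree 7 of G# natural minor is F#.
A diminished second (0 semitones) above F# lands on the letter G, giving Gb.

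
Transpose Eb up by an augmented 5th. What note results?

A fifth above E lands on the letter B.
An augmented fifth spans 8 semitones, so Eb moves to pitch class 11. On the letter B that is B.

B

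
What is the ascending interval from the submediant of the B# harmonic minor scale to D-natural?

diminished fifth

The submediant of B# harmonic minor is G#.
G# up to D: letters G→D make it a fifth; 6 semitones makes it diminished.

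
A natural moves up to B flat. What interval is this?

minor second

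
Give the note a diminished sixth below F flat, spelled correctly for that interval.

A

A sixth below F lands on the letter A.
A diminished sixth spans 7 semitones, so Fb moves to pitch class 9. On the letter A that is A.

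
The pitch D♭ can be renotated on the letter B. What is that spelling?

B##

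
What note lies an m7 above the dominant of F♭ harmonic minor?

Bbb

The dominant of Fb harmonic minor is Cb.
A minor seventh (10 semitones) above Cb lands on the letter B, giving Bbb.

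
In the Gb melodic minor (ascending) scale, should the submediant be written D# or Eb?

Each scale degree takes a distinct letter name. Degree 6 of a scale on G must use the letter E.
Eb and D# are enharmonically the same pitch, but only Eb uses the letter E, so it is the correct spelling here.

Eb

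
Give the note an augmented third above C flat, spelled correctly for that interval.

E

C up a major third is E, so the target letter is E.
From Cb, an augmented third is 5 semitones up: E.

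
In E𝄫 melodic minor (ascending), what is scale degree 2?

The Ebb melodic minor (ascending) scale runs Ebb Fb Gbb Abb Bbb Cb Db.
Degree 2 is Fb.

Fb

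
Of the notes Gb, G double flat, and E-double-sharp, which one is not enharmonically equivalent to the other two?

Gbb

In 12-tone equal temperament, enharmonic equivalents share a pitch class. Gb is pitch class 6; Gbb is pitch class 5; E## is pitch class 6.
Gb and E## share pitch class 6, while Gbb is pitch class 5.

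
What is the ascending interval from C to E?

Counting letters C–D–E gives a third.
C→E = 4 semitones, exactly the major third.

major third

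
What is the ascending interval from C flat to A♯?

The letter names run C→A, a span of 5 letter steps, so the interval is some kind of sixth.
Cb to A# is 11 semitones. A major sixth is 9, so 11 makes it doubly augmented.

doubly augmented sixth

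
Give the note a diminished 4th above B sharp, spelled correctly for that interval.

E

B up a perfect fourth is E, so the target letter is E.
From B#, a diminished fourth is 4 semitones up: E.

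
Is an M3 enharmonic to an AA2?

A major third spans 4 semitones; a doubly augmented second spans 4.
They are enharmonically equivalent.

Yes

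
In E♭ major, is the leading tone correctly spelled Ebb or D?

Each scale degree takes a distinct letter name. Degree 7 of a scale on E must use the letter D.
D and Ebb are enharmonically the same pitch, but only D uses the letter D, so it is the correct spelling here.

D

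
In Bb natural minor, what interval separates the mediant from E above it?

augmented second

The mediant of Bb natural minor is Db.
Db up to E: letters D→E make it a second; 3 semitones makes it augmented.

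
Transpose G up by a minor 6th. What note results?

Eb

A sixth above G lands on the letter E.
A minor sixth spans 8 semitones, so G moves to pitch class 3. On the letter E that is Eb.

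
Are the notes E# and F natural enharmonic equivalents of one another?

E# is pitch class 5; F is pitch class 5.
All spellings map to pitch class 5, so they are enharmonically equivalent.

Yes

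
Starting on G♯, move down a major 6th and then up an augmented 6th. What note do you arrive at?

G##

A major sixth down from G# is B (letter B, 9 semitones down).
An augmented sixth up from B is G## (letter G, 10 semitones up).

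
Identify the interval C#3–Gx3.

The letter names run C→G, a span of 4 letter steps, so the interval is some kind of fifth.
C# to G## is 8 semitones. A perfect fifth is 7, so 8 makes it augmented.

augmented fifth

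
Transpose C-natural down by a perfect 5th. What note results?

F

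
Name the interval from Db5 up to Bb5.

major sixth

The letter names run D→B, a span of 5 letter steps, so the interval is some kind of sixth.
Db to Bb is 9 semitones. A major sixth is 9, so 9 makes it major.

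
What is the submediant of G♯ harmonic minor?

Degree 6 takes the letter 5 steps above G, which is E.
In harmonic minor, degree 6 sits 8 semitones above the tonic. G# + 8 semitones is pitch class 4, spelled on E as E.

E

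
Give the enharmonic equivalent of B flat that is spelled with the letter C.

Cbb

Bb is pitch class 10. The letter C alone is pitch class 0.
To reach pitch class 10 from C requires an offset of -2 semitones, i.e. double flat: Cbb.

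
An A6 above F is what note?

D#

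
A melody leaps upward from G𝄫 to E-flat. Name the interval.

The letter names run G→E, a span of 5 letter steps, so the interval is some kind of sixth.
Gbb to Eb is 10 semitones. A major sixth is 9, so 10 makes it augmented.

augmented sixth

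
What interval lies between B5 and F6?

The letter names run B→F, a span of 4 letter steps, so the interval is some kind of fifth.
B to F is 6 semitones. A perfect fifth is 7, so 6 makes it diminished.

diminished fifth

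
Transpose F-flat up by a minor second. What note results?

A second above F lands on the letter G.
A minor second spans 1 semitone, so Fb moves to pitch class 5. On the letter G that is Gbb.

Gbb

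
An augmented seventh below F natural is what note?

A seventh below F lands on the letter G.
An augmented seventh spans 12 semitones, so F moves to pitch class 5. On the letter G that is Gbb.

Gbb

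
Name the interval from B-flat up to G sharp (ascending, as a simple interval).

augmented sixth

Counting letters B–C–D–E–F–G gives a sixth.
Bb→G# = 10 semitones, 1 wider than the major sixth (9), so augmented.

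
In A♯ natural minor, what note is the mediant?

Degree 3 takes the letter 2 steps above A, which is C.
In natural minor, degree 3 sits 3 semitones above the tonic. A# + 3 semitones is pitch class 1, spelled on C as C#.

C#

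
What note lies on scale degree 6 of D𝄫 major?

Degree 6 takes the letter 5 steps above D, which is B.
In major, degree 6 sits 9 semitones above the tonic. Dbb + 9 semitones is pitch class 9, spelled on B as Bbb.

Bbb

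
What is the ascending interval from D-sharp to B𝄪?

Counting letters D–E–F–G–A–B gives a sixth.
D#→B## = 10 semitones, 1 wider than the major sixth (9), so augmented.

augmented sixth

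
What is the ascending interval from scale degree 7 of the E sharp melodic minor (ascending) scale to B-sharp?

minor sixth

Scale degree 7 of E# melodic minor (ascending) is D##.
D## up to B#: letters D→B make it a sixth; 8 semitones makes it minor.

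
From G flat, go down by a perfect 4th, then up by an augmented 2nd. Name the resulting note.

E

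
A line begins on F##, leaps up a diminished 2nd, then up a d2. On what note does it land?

Abb

A diminished second up from F## is G (letter G, 0 semitones up).
A diminished second up from G is Abb (letter A, 0 semitones up).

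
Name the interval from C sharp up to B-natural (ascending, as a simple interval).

The letter names run C→B, a span of 6 letter steps, so the interval is some kind of seventh.
C# to B is 10 semitones. A major seventh is 11, so 10 makes it minor.

minor seventh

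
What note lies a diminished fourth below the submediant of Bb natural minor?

D

The submediant of Bb natural minor is Gb.
A diminished fourth (4 semitones) below Gb lands on the letter D, giving D.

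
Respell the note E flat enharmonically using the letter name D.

Eb is pitch class 3. The letter D alone is pitch class 2.
To reach pitch class 3 from D requires an offset of +1 semitone, i.e. sharp: D#.

D#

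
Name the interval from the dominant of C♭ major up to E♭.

major sixth

The dominant of Cb major is Gb.
Gb up to Eb: letters G→E make it a sixth; 9 semitones makes it major.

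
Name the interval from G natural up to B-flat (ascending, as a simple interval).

Counting letters G–A–B gives a third.
G→Bb = 3 semitones, 1 narrower than the major third (4), so minor.

minor third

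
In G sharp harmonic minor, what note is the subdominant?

Degree 4 takes the letter 3 steps above G, which is C.
In harmonic minor, degree 4 sits 5 semitones above the tonic. G# + 5 semitones is pitch class 1, spelled on C as C#.

C#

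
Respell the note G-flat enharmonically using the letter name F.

Plain F sits 1 semitone below Gb, so on the letter F the same pitch needs a sharp: F#.

F#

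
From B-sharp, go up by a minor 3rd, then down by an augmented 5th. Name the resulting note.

A minor third up from B# is D# (letter D, 3 semitones up).
An augmented fifth down from D# is G (letter G, 8 semitones down).

G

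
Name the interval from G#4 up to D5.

The letter names run G→D, a span of 4 letter steps, so the interval is some kind of fifth.
G# to D is 6 semitones. A perfect fifth is 7, so 6 makes it diminished.

diminished fifth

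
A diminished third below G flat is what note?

A third below G lands on the letter E.
A diminished third spans 2 semitones, so Gb moves to pitch class 4. On the letter E that is E.

E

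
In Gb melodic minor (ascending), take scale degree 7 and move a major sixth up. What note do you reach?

D

Scale degree 7 of Gb melodic minor (ascending) is F.
A major sixth (9 semitones) above F lands on the letter D, giving D.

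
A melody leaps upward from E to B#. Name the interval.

Counting letters E–F–G–A–B gives a fifth.
E→B# = 8 semitones, 1 wider than the perfect fifth (7), so augmented.

augmented fifth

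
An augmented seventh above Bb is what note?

B up a major seventh is A#, so the target letter is A.
From Bb, an augmented seventh is 12 semitones up: A#.

A#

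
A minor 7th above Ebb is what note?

Dbb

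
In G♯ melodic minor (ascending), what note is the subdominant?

C#

The G# melodic minor (ascending) scale runs G# A# B C# D# E# F##.
Degree 4 is C#.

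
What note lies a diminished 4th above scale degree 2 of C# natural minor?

G

Scale degree 2 of C# natural minor is D#.
A diminished fourth (4 semitones) above D# lands on the letter G, giving G.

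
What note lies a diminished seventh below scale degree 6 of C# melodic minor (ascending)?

B##

Scale degree 6 of C# melodic minor (ascending) is A#.
A diminished seventh (9 semitones) below A# lands on the letter B, giving B##.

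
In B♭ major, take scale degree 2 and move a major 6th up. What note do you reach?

A

Scale degree 2 of Bb major is C.
A major sixth (9 semitones) above C lands on the letter A, giving A.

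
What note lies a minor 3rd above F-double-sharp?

A third above F lands on the letter A.
A minor third spans 3 semitones, so F## moves to pitch class 10. On the letter A that is A#.

A#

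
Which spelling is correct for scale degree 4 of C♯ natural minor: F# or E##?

Each scale degree takes a distinct letter name. Degree 4 of a scale on C must use the letter F.
F# and E## are enharmonically the same pitch, but only F# uses the letter F, so it is the correct spelling here.

F#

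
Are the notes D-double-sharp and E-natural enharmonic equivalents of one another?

Yes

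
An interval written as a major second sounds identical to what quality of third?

A major second spans 2 semitones.
A third spanning 2 semitones is diminished (the major third is 4).

diminished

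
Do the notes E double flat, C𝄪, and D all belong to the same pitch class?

Ebb = pitch class 2 and C## = pitch class 2 and D = pitch class 2 — the same pitch class, so they are enharmonic equivalents.

Yes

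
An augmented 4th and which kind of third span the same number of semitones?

An augmented fourth spans 6 semitones.
A third spanning 6 semitones is doubly augmented (the major third is 4).

doubly augmented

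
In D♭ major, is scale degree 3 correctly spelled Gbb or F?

Each scale degree takes a distinct letter name. Degree 3 of a scale on D must use the letter F.
F and Gbb are enharmonically the same pitch, but only F uses the letter F, so it is the correct spelling here.

F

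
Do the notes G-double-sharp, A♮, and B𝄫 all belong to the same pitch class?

Yes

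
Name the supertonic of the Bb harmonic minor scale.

The Bb harmonic minor scale runs Bb C Db Eb F Gb A.
Degree 2 is C.

C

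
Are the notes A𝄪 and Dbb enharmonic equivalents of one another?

A## is pitch class 11; Dbb is pitch class 0.
The pitch classes differ (11 vs. 0), so they are not enharmonic equivalents.

No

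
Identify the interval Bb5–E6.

augmented fourth

Counting letters B–C–D–E gives a fourth.
Bb→E = 6 semitones, 1 wider than the perfect fourth (5), so augmented.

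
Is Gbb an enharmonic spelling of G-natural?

No

Two spellings are enharmonically equivalent only if they share a pitch class.
Here Gbb → 5, G → 7; 5 ≠ 7, so they are not.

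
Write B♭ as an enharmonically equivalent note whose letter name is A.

A#

Plain A sits 1 semitone below Bb, so on the letter A the same pitch needs a sharp: A#.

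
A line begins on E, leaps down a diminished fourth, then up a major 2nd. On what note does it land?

C##

A diminished fourth down from E is B# (letter B, 4 semitones down).
A major second up from B# is C## (letter C, 2 semitones up).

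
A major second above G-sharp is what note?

A#

A second above G lands on the letter A.
A major second spans 2 semitones, so G# moves to pitch class 10. On the letter A that is A#.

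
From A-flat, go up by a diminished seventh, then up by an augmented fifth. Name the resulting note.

Db

A diminished seventh up from Ab is Gbb (letter G, 9 semitones up).
An augmented fifth up from Gbb is Db (letter D, 8 semitones up).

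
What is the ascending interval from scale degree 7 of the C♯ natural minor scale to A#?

Scale degree 7 of C# natural minor is B.
B up to A#: letters B→A make it a seventh; 11 semitones makes it major.

major seventh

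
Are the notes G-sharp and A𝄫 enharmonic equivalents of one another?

Two spellings are enharmonically equivalent only if they share a pitch class.
Here G# → 8, Abb → 7; 7 ≠ 8, so they are not.

No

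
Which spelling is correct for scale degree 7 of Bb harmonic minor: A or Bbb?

A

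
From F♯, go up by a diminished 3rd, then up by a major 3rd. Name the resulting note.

C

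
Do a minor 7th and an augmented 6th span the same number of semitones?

A minor seventh spans 10 semitones; an augmented sixth spans 10.
They are enharmonically equivalent.

Yes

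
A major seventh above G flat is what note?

G up a major seventh is F#, so the target letter is F.
From Gb, a major seventh is 11 semitones up: F.

F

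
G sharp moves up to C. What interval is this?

diminished fourth

The letter names run G→C, a span of 3 letter steps, so the interval is some kind of fourth.
G# to C is 4 semitones. A perfect fourth is 5, so 4 makes it diminished.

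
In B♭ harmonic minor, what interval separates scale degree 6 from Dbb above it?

Scale degree 6 of Bb harmonic minor is Gb.
Gb up to Dbb: letters G→D make it a fifth; 6 semitones makes it diminished.

diminished fifth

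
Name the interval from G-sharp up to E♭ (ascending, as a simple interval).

diminished sixth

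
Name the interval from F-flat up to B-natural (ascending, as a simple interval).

doubly augmented fourth

Counting letters F–G–A–B gives a fourth.
Fb→B = 7 semitones, 2 wider than the perfect fourth (5), so doubly augmented.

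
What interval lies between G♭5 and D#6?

doubly augmented fifth

The letter names run G→D, a span of 4 letter steps, so the interval is some kind of fifth.
Gb to D# is 9 semitones. A perfect fifth is 7, so 9 makes it doubly augmented.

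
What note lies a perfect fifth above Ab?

A fifth above A lands on the letter E.
A perfect fifth spans 7 semitones, so Ab moves to pitch class 3. On the letter E that is Eb.

Eb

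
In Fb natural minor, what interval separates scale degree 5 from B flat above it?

major seventh

Scale degree 5 of Fb natural minor is Cb.
Cb up to Bb: letters C→B make it a seventh; 11 semitones makes it major.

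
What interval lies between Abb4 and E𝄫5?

perfect fifth

The letter names run A→E, a span of 4 letter steps, so the interval is some kind of fifth.
Abb to Ebb is 7 semitones. A perfect fifth is 7, so 7 makes it perfect.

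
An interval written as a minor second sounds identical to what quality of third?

A minor second spans 1 semitone.
A third spanning 1 semitone is doubly diminished (the major third is 4).

doubly diminished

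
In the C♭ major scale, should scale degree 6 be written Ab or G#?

Ab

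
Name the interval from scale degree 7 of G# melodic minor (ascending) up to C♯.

diminished fifth

Scale degree 7 of G# melodic minor (ascending) is F##.
F## up to C#: letters F→C make it a fifth; 6 semitones makes it diminished.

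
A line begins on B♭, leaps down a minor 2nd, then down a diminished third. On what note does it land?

A minor second down from Bb is A (letter A, 1 semitone down).
A diminished third down from A is F## (letter F, 2 semitones down).

F##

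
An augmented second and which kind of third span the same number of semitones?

minor

An augmented second spans 3 semitones.
A third spanning 3 semitones is minor (the major third is 4).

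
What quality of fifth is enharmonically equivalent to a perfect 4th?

A perfect fourth spans 5 semitones.
A fifth spanning 5 semitones is doubly diminished (the perfect fifth is 7).

doubly diminished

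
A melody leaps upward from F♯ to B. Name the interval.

perfect fourth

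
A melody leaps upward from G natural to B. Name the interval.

major third

The letter names run G→B, a span of 2 letter steps, so the interval is some kind of third.
G to B is 4 semitones. A major third is 4, so 4 makes it major.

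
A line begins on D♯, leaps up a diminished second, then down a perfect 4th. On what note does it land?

Bb

A diminished second up from D# is Eb (letter E, 0 semitones up).
A perfect fourth down from Eb is Bb (letter B, 5 semitones down).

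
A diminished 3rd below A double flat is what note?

F

A third below A lands on the letter F.
A diminished third spans 2 semitones, so Abb moves to pitch class 5. On the letter F that is F.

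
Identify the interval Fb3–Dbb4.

minor sixth

Counting letters F–G–A–B–C–D gives a sixth.
Fb→Dbb = 8 semitones, 1 narrower than the major sixth (9), so minor.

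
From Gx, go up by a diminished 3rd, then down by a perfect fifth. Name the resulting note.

E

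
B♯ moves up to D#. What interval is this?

minor third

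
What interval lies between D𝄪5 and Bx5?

major sixth

The letter names run D→B, a span of 5 letter steps, so the interval is some kind of sixth.
D## to B## is 9 semitones. A major sixth is 9, so 9 makes it major.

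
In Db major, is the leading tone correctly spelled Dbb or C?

C

Each scale degree takes a distinct letter name. Degree 7 of a scale on D must use the letter C.
C and Dbb are enharmonically the same pitch, but only C uses the letter C, so it is the correct spelling here.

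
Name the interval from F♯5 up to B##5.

doubly augmented fourth

The letter names run F→B, a span of 3 letter steps, so the interval is some kind of fourth.
F# to B## is 7 semitones. A perfect fourth is 5, so 7 makes it doubly augmented.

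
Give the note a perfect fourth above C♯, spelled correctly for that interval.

C up a perfect fourth is F, so the target letter is F.
From C#, a perfect fourth is 5 semitones up: F#.

F#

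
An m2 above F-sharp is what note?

G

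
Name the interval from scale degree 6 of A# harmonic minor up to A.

Scale degree 6 of A# harmonic minor is F#.
F# up to A: letters F→A make it a third; 3 semitones makes it minor.

minor third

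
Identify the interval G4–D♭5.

diminished fifth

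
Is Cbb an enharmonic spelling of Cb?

Cbb is pitch class 10; Cb is pitch class 11.
The pitch classes differ (10 vs. 11), so they are not enharmonic equivalents.

No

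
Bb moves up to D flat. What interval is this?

Counting letters B–C–D gives a third.
Bb→Db = 3 semitones, 1 narrower than the major third (4), so minor.

minor third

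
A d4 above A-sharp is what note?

A fourth above A lands on the letter D.
A diminished fourth spans 4 semitones, so A# moves to pitch class 2. On the letter D that is D.

D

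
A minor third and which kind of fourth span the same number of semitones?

doubly diminished

A minor third spans 3 semitones.
A fourth spanning 3 semitones is doubly diminished (the perfect fourth is 5).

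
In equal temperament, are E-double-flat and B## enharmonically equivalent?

No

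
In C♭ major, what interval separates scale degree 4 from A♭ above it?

Scale degree 4 of Cb major is Fb.
Fb up to Ab: letters F→A make it a third; 4 semitones makes it major.

major third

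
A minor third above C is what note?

Eb

C up a major third is E, so the target letter is E.
From C, a minor third is 3 semitones up: Eb.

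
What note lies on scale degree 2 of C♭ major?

The Cb major scale runs Cb Db Eb Fb Gb Ab Bb.
Degree 2 is Db.

Db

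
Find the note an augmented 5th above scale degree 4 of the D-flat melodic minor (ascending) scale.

D

Scale degree 4 of Db melodic minor (ascending) is Gb.
An augmented fifth (8 semitones) above Gb lands on the letter D, giving D.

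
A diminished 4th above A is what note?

A fourth above A lands on the letter D.
A diminished fourth spans 4 semitones, so A moves to pitch class 1. On the letter D that is Db.

Db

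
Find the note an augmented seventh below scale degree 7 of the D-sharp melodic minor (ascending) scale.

D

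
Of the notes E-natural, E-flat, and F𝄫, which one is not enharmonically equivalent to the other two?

In 12-tone equal temperament, enharmonic equivalents share a pitch class. E is pitch class 4; Eb is pitch class 3; Fbb is pitch class 3.
Eb and Fbb share pitch class 3, while E is pitch class 4.

E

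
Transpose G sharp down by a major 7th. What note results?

G down a major seventh is Ab, so the target letter is A.
From G#, a major seventh is 11 semitones down: A.

A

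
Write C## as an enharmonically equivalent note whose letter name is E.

C## is pitch class 2. The letter E alone is pitch class 4.
To reach pitch class 2 from E requires an offset of -2 semitones, i.e. double flat: Ebb.

Ebb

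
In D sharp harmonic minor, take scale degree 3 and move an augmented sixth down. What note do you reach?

Scale degree 3 of D# harmonic minor is F#.
An augmented sixth (10 semitones) below F# lands on the letter A, giving Ab.

Ab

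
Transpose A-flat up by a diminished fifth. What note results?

Ebb

A up a perfect fifth is E, so the target letter is E.
From Ab, a diminished fifth is 6 semitones up: Ebb.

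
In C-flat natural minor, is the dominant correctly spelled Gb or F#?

Each scale degree takes a distinct letter name. Degree 5 of a scale on C must use the letter G.
Gb and F# are enharmonically the same pitch, but only Gb uses the letter G, so it is the correct spelling here.

Gb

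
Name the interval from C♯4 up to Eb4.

diminished third

Counting letters C–D–E gives a third.
C#→Eb = 2 semitones, 2 narrower than the major third (4), so diminished.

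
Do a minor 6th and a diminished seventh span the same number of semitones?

No

A minor sixth spans 8 semitones; a diminished seventh spans 9.
The spans differ, so they are not enharmonic equivalents.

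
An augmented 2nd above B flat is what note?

C#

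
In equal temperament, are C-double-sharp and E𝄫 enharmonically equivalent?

Yes

C## = pitch class 2 and Ebb = pitch class 2 — the same pitch class, so they are enharmonic equivalents.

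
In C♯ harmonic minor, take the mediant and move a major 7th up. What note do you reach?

The mediant of C# harmonic minor is E.
A major seventh (11 semitones) above E lands on the letter D, giving D#.

D#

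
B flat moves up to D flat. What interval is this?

minor third

The letter names run B→D, a span of 2 letter steps, so the interval is some kind of third.
Bb to Db is 3 semitones. A major third is 4, so 3 makes it minor.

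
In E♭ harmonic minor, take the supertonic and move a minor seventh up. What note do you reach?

Eb

The supertonic of Eb harmonic minor is F.
A minor seventh (10 semitones) above F lands on the letter E, giving Eb.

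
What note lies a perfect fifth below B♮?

E

B down a perfect fifth is E, so the target letter is E.
From B, a perfect fifth is 7 semitones down: E.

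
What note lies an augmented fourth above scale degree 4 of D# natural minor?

Scale degree 4 of D# natural minor is G#.
An augmented fourth (6 semitones) above G# lands on the letter C, giving C##.

C##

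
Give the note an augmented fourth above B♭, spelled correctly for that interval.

E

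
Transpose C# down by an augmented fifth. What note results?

A fifth below C lands on the letter F.
An augmented fifth spans 8 semitones, so C# moves to pitch class 5. On the letter F that is F.

F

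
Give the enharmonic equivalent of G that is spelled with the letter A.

Abb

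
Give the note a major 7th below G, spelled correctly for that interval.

Ab

G down a major seventh is Ab, so the target letter is A.
From G, a major seventh is 11 semitones down: Ab.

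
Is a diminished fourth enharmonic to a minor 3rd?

A diminished fourth spans 4 semitones; a minor third spans 3.
The spans differ, so they are not enharmonic equivalents.

No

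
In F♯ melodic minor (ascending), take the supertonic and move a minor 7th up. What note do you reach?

F#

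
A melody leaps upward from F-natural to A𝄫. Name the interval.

diminished third

Counting letters F–G–A gives a third.
F→Abb = 2 semitones, 2 narrower than the major third (4), so diminished.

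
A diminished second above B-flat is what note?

Cbb

B up a major second is C#, so the target letter is C.
From Bb, a diminished second is 0 semitones up: Cbb.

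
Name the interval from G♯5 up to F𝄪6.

major seventh

The letter names run G→F, a span of 6 letter steps, so the interval is some kind of seventh.
G# to F## is 11 semitones. A major seventh is 11, so 11 makes it major.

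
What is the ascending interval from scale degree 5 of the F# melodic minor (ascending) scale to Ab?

diminished sixth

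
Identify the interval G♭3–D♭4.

The letter names run G→D, a span of 4 letter steps, so the interval is some kind of fifth.
Gb to Db is 7 semitones. A perfect fifth is 7, so 7 makes it perfect.

perfect fifth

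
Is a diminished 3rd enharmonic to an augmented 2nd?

No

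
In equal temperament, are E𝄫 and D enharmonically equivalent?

Ebb is pitch class 2; D is pitch class 2.
All spellings map to pitch class 2, so they are enharmonically equivalent.

Yes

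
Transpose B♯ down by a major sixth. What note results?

D#

B down a major sixth is D, so the target letter is D.
From B#, a major sixth is 9 semitones down: D#.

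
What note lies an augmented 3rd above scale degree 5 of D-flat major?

C#

Scale degree 5 of Db major is Ab.
An augmented third (5 semitones) above Ab lands on the letter C, giving C#.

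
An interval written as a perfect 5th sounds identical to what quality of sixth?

diminished

A perfect fifth spans 7 semitones.
A sixth spanning 7 semitones is diminished (the major sixth is 9).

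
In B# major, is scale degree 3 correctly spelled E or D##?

D##

Each scale degree takes a distinct letter name. Degree 3 of a scale on B must use the letter D.
D## and E are enharmonically the same pitch, but only D## uses the letter D, so it is the correct spelling here.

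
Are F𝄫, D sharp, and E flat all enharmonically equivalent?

Yes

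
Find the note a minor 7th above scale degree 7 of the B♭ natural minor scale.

Scale degree 7 of Bb natural minor is Ab.
A minor seventh (10 semitones) above Ab lands on the letter G, giving Gb.

Gb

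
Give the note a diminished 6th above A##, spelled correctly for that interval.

F#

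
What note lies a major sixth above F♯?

F up a major sixth is D, so the target letter is D.
From F#, a major sixth is 9 semitones up: D#.

D#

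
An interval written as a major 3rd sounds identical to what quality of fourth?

A major third spans 4 semitones.
A fourth spanning 4 semitones is diminished (the perfect fourth is 5).

diminished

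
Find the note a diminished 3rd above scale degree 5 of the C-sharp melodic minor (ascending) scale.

Bb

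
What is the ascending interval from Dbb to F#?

Counting letters D–E–F gives a third.
Dbb→F# = 6 semitones, 2 wider than the major third (4), so doubly augmented.

doubly augmented third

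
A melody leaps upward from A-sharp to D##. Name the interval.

The letter names run A→D, a span of 3 letter steps, so the interval is some kind of fourth.
A# to D## is 6 semitones. A perfect fourth is 5, so 6 makes it augmented.

augmented fourth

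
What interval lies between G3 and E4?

major sixth

Counting letters G–A–B–C–D–E gives a sixth.
G→E = 9 semitones, exactly the major sixth.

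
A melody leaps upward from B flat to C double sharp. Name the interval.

doubly augmented second

Counting letters B–C gives a second.
Bb→C## = 4 semitones, 2 wider than the major second (2), so doubly augmented.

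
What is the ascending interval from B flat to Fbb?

doubly diminished fifth

The letter names run B→F, a span of 4 letter steps, so the interval is some kind of fifth.
Bb to Fbb is 5 semitones. A perfect fifth is 7, so 5 makes it doubly diminished.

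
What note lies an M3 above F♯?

A#

F up a major third is A, so the target letter is A.
From F#, a major third is 4 semitones up: A#.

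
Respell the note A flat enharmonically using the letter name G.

G#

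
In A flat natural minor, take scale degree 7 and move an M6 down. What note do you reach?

Scale degree 7 of Ab natural minor is Gb.
A major sixth (9 semitones) below Gb lands on the letter B, giving Bbb.

Bbb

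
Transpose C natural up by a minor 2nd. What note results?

C up a major second is D, so the target letter is D.
From C, a minor second is 1 semitone up: Db.

Db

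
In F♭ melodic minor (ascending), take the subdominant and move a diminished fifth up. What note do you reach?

Fbb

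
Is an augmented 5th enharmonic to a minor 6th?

An augmented fifth spans 8 semitones; a minor sixth spans 8.
They are enharmonically equivalent.

Yes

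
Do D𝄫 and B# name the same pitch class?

Yes

Dbb is pitch class 0; B# is pitch class 0.
All spellings map to pitch class 0, so they are enharmonically equivalent.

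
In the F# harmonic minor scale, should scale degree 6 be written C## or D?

D

Each scale degree takes a distinct letter name. Degree 6 of a scale on F must use the letter D.
D and C## are enharmonically the same pitch, but only D uses the letter D, so it is the correct spelling here.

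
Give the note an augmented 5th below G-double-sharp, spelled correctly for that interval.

A fifth below G lands on the letter C.
An augmented fifth spans 8 semitones, so G## moves to pitch class 1. On the letter C that is C#.

C#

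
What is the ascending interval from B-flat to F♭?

diminished fifth

The letter names run B→F, a span of 4 letter steps, so the interval is some kind of fifth.
Bb to Fb is 6 semitones. A perfect fifth is 7, so 6 makes it diminished.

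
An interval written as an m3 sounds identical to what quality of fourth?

doubly diminished

A minor third spans 3 semitones.
A fourth spanning 3 semitones is doubly diminished (the perfect fourth is 5).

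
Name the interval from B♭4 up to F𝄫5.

Counting letters B–C–D–E–F gives a fifth.
Bb→Fbb = 5 semitones, 2 narrower than the perfect fifth (7), so doubly diminished.

doubly diminished fifth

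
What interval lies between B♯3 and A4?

diminished seventh

Counting letters B–C–D–E–F–G–A gives a seventh.
B#→A = 9 semitones, 2 narrower than the major seventh (11), so diminished.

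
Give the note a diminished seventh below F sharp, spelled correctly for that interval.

G##

A seventh below F lands on the letter G.
A diminished seventh spans 9 semitones, so F# moves to pitch class 9. On the letter G that is G##.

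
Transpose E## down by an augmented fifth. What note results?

A#

A fifth below E lands on the letter A.
An augmented fifth spans 8 semitones, so E## moves to pitch class 10. On the letter A that is A#.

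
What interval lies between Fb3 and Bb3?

The letter names run F→B, a span of 3 letter steps, so the interval is some kind of fourth.
Fb to Bb is 6 semitones. A perfect fourth is 5, so 6 makes it augmented.

augmented fourth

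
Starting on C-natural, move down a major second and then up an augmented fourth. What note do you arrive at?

A major second down from C is Bb (letter B, 2 semitones down).
An augmented fourth up from Bb is E (letter E, 6 semitones up).

E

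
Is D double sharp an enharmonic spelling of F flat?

D## = pitch class 4 and Fb = pitch class 4 — the same pitch class, so they are enharmonic equivalents.

Yes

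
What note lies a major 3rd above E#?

G##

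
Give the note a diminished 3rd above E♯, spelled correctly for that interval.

G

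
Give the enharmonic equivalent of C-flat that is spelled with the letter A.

A##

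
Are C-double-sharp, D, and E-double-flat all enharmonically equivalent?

Yes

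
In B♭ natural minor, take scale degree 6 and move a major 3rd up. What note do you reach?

Scale degree 6 of Bb natural minor is Gb.
A major third (4 semitones) above Gb lands on the letter B, giving Bb.

Bb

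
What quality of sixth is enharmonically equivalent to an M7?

A major seventh spans 11 semitones.
A sixth spanning 11 semitones is doubly augmented (the major sixth is 9).

doubly augmented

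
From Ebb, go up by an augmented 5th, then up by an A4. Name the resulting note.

E

An augmented fifth up from Ebb is Bb (letter B, 8 semitones up).
An augmented fourth up from Bb is E (letter E, 6 semitones up).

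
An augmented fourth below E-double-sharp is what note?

B#

A fourth below E lands on the letter B.
An augmented fourth spans 6 semitones, so E## moves to pitch class 0. On the letter B that is B#.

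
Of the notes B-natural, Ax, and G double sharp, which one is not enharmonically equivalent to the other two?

G##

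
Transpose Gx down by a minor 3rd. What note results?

E##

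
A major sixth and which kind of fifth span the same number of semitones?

doubly augmented

A major sixth spans 9 semitones.
A fifth spanning 9 semitones is doubly augmented (the perfect fifth is 7).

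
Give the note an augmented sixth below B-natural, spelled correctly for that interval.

Db

B down a major sixth is D, so the target letter is D.
From B, an augmented sixth is 10 semitones down: Db.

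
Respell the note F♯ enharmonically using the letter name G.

F# is pitch class 6. The letter G alone is pitch class 7.
To reach pitch class 6 from G requires an offset of -1 semitone, i.e. flat: Gb.

Gb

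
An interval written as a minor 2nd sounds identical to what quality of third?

A minor second spans 1 semitone.
A third spanning 1 semitone is doubly diminished (the major third is 4).

doubly diminished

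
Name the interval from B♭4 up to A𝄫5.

diminished seventh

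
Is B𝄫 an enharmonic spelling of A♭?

No

Bbb is pitch class 9; Ab is pitch class 8.
The pitch classes differ (9 vs. 8), so they are not enharmonic equivalents.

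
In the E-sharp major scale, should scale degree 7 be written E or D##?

D##

Each scale degree takes a distinct letter name. Degree 7 of a scale on E must use the letter D.
D## and E are enharmonically the same pitch, but only D## uses the letter D, so it is the correct spelling here.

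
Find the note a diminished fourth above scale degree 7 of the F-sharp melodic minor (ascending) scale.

Scale degree 7 of F# melodic minor (ascending) is E#.
A diminished fourth (4 semitones) above E# lands on the letter A, giving A.

A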